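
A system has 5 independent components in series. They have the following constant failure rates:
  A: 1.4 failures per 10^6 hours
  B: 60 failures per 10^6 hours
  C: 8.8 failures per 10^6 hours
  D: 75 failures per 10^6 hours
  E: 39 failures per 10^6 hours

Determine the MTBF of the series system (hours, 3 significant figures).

5430

Series of exponential components: λ_sys = Σ λ_i
λ_sys = 0.0000014 + 0.000060 + 0.0000088 + 0.000075 + 0.000039 = 1.8420e-04 /h
MTBF = 1 / λ_sys = 5430 h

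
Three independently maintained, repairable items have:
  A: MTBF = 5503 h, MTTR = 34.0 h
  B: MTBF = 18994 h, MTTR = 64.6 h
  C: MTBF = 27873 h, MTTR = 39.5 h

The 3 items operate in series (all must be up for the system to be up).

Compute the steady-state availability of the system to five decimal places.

A(A) = MTBF/(MTBF+MTTR) = 5503/(5503+34.0) = 0.993859
A(B) = MTBF/(MTBF+MTTR) = 18994/(18994+64.6) = 0.996610
A(C) = MTBF/(MTBF+MTTR) = 27873/(27873+39.5) = 0.998585
Series availability: 0.993859 × 0.996610 × 0.998585 = 0.98909

0.98909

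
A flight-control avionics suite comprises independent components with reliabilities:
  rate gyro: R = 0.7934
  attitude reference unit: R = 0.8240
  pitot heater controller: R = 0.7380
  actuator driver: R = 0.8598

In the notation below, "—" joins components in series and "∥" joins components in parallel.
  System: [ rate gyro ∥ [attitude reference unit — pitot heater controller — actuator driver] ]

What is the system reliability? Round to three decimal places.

Series (attitude reference unit, pitot heater controller, and actuator driver): 0.82400 × 0.73800 × 0.85980 = 0.52285
Parallel (rate gyro and [0.52285]): 1 − (1 − 0.79340)(1 − 0.52285) = 0.901

0.901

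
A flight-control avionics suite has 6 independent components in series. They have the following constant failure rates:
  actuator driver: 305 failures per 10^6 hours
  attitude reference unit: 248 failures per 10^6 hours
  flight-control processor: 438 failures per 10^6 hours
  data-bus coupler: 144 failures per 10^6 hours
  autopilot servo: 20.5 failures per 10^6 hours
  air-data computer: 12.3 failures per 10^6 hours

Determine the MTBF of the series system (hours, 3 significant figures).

856

Series of exponential components: λ_sys = Σ λ_i
λ_sys = 0.000305 + 0.000248 + 0.000438 + 0.000144 + 0.0000205 + 0.0000123 = 1.1678e-03 /h
MTBF = 1 / λ_sys = 856 h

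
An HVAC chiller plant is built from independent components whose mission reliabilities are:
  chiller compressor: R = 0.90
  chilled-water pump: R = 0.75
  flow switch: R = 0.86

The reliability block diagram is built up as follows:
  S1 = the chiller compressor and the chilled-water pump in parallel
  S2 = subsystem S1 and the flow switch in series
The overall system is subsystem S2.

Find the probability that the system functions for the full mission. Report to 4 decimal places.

Parallel (chiller compressor and chilled-water pump): 1 − (1 − 0.900000)(1 − 0.750000) = 0.975000
Series ([0.975000] and flow switch): 0.975000 × 0.860000 = 0.8385

0.8385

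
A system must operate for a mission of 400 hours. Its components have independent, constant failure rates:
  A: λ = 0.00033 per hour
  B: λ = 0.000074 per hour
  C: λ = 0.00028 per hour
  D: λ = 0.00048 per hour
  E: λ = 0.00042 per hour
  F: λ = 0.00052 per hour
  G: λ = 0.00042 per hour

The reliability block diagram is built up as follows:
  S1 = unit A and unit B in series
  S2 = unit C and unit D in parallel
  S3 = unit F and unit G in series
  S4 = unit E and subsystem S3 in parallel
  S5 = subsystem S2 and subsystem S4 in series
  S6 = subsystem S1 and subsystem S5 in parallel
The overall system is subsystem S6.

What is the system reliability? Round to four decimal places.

0.9901

R(A) = exp(−0.00033 × 400) = 0.876341
R(B) = exp(−0.000074 × 400) = 0.970834
R(C) = exp(−0.00028 × 400) = 0.894044
R(D) = exp(−0.00048 × 400) = 0.825307
R(E) = exp(−0.00042 × 400) = 0.845354
R(F) = exp(−0.00052 × 400) = 0.812207
R(G) = exp(−0.00042 × 400) = 0.845354
Series (A and B): 0.876341 × 0.970834 = 0.850782
Parallel (C and D): 1 − (1 − 0.894044)(1 − 0.825307) = 0.981490
Series (F and G): 0.812207 × 0.845354 = 0.686602
Parallel (E and [0.686602]): 1 − (1 − 0.845354)(1 − 0.686602) = 0.951534
Series ([0.981490] and [0.951534]): 0.981490 × 0.951534 = 0.933921
Parallel ([0.850782] and [0.933921]): 1 − (1 − 0.850782)(1 − 0.933921) = 0.9901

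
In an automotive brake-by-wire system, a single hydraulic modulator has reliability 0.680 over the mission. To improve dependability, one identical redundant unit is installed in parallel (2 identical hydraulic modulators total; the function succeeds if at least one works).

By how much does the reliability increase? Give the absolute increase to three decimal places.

0.218

R_before = 0.680
R_after = 1 − (1 − 0.680)^2 = 0.898
ΔR = 0.898 − 0.680 = 0.218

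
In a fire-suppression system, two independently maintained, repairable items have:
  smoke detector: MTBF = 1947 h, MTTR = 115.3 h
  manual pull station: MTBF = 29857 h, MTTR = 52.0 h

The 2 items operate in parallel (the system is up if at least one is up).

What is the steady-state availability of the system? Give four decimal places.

A(smoke detector) = MTBF/(MTBF+MTTR) = 1947/(1947+115.3) = 0.944092
A(manual pull station) = MTBF/(MTBF+MTTR) = 29857/(29857+52.0) = 0.998261
Parallel availability: 1 − (1 − 0.944092)(1 − 0.998261) = 0.9999

0.9999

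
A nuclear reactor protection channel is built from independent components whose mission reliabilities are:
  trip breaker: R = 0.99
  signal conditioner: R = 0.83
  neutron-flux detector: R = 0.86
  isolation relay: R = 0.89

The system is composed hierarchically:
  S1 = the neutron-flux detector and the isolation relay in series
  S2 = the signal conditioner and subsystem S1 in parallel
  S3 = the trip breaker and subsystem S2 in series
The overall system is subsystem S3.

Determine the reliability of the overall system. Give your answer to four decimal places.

Series (neutron-flux detector and isolation relay): 0.860000 × 0.890000 = 0.765400
Parallel (signal conditioner and [0.765400]): 1 − (1 − 0.830000)(1 − 0.765400) = 0.960118
Series (trip breaker and [0.960118]): 0.990000 × 0.960118 = 0.9505

0.9505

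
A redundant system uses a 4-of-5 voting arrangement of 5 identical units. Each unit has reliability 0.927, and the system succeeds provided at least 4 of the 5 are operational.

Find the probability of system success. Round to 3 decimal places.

0.954

R = Σ_{i=4}^{5} C(5,i) p^i (1−p)^{5−i} with p = 0.927
C(5,4)·0.927^4·0.073^1 = 0.26953
C(5,5)·0.927^5·0.073^0 = 0.68454
Sum = 0.954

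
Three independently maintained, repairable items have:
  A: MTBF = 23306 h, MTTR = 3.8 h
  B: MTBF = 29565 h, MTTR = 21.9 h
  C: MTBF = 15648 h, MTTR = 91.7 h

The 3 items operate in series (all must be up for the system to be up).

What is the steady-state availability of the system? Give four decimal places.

A(A) = MTBF/(MTBF+MTTR) = 23306/(23306+3.8) = 0.999837
A(B) = MTBF/(MTBF+MTTR) = 29565/(29565+21.9) = 0.999260
A(C) = MTBF/(MTBF+MTTR) = 15648/(15648+91.7) = 0.994174
Series availability: 0.999837 × 0.999260 × 0.994174 = 0.9933

0.9933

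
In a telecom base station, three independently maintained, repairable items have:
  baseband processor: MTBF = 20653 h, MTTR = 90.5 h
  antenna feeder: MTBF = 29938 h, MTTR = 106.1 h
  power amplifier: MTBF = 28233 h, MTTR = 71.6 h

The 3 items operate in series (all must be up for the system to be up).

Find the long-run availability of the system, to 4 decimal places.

0.9896

A(baseband processor) = MTBF/(MTBF+MTTR) = 20653/(20653+90.5) = 0.995637
A(antenna feeder) = MTBF/(MTBF+MTTR) = 29938/(29938+106.1) = 0.996469
A(power amplifier) = MTBF/(MTBF+MTTR) = 28233/(28233+71.6) = 0.997470
Series availability: 0.995637 × 0.996469 × 0.997470 = 0.9896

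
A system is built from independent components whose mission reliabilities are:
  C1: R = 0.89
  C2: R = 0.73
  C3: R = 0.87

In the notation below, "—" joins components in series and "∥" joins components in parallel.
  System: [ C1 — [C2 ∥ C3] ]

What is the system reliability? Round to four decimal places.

0.8588

Parallel (C2 and C3): 1 − (1 − 0.730000)(1 − 0.870000) = 0.964900
Series (C1 and [0.964900]): 0.890000 × 0.964900 = 0.8588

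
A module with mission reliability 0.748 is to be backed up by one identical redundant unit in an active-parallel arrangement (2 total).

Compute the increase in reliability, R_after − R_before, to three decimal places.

R_before = 0.748
R_after = 1 − (1 − 0.748)^2 = 0.936
ΔR = 0.936 − 0.748 = 0.188

0.188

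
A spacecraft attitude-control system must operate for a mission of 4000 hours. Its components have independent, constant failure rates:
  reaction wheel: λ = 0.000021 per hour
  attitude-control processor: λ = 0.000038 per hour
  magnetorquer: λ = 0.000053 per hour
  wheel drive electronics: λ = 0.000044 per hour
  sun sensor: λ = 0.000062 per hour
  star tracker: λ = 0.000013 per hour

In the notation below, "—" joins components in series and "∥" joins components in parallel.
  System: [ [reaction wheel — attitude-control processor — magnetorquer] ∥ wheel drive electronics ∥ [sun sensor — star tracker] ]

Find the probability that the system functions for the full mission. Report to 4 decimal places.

0.9849

R(reaction wheel) = exp(−0.000021 × 4000) = 0.919431
R(attitude-control processor) = exp(−0.000038 × 4000) = 0.858988
R(magnetorquer) = exp(−0.000053 × 4000) = 0.808965
R(wheel drive electronics) = exp(−0.000044 × 4000) = 0.838618
R(sun sensor) = exp(−0.000062 × 4000) = 0.780360
R(star tracker) = exp(−0.000013 × 4000) = 0.949329
Series (reaction wheel, attitude-control processor, and magnetorquer): 0.919431 × 0.858988 × 0.808965 = 0.638905
Series (sun sensor and star tracker): 0.780360 × 0.949329 = 0.740818
Parallel ([0.638905], wheel drive electronics, and [0.740818]): 1 − (1 − 0.638905)(1 − 0.838618)(1 − 0.740818) = 0.9849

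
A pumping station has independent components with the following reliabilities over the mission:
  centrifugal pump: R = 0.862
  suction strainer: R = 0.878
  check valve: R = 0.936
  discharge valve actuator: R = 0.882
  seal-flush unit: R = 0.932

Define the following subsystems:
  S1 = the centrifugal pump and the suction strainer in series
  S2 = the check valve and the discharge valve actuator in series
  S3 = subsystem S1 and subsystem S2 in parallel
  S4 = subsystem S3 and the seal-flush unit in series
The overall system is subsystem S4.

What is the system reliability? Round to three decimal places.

0.892

Series (centrifugal pump and suction strainer): 0.86200 × 0.87800 = 0.75684
Series (check valve and discharge valve actuator): 0.93600 × 0.88200 = 0.82555
Parallel ([0.75684] and [0.82555]): 1 − (1 − 0.75684)(1 − 0.82555) = 0.95758
Series ([0.95758] and seal-flush unit): 0.95758 × 0.93200 = 0.892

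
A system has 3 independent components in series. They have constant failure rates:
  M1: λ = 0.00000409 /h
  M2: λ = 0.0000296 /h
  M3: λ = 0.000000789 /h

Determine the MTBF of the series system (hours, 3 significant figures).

29000

Series of exponential components: λ_sys = Σ λ_i
λ_sys = 0.00000409 + 0.0000296 + 0.000000789 = 3.4479e-05 /h
MTBF = 1 / λ_sys = 29000 h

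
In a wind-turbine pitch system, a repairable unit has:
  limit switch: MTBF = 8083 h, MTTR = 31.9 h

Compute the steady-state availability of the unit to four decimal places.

A(limit switch) = MTBF/(MTBF+MTTR) = 8083/(8083+31.9) = 0.9961

0.9961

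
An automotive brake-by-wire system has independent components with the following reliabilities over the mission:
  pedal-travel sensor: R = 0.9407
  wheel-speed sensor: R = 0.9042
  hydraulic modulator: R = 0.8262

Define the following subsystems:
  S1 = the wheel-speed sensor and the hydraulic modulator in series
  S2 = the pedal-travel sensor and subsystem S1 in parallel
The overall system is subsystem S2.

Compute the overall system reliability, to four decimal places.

0.9850

Series (wheel-speed sensor and hydraulic modulator): 0.904200 × 0.826200 = 0.747050
Parallel (pedal-travel sensor and [0.747050]): 1 − (1 − 0.940700)(1 − 0.747050) = 0.9850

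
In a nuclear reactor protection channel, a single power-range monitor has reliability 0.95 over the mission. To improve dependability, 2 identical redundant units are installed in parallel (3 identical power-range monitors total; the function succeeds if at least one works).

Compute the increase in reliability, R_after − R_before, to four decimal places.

0.0499

R_before = 0.95
R_after = 1 − (1 − 0.95)^3 = 0.9999
ΔR = 0.9999 − 0.95 = 0.0499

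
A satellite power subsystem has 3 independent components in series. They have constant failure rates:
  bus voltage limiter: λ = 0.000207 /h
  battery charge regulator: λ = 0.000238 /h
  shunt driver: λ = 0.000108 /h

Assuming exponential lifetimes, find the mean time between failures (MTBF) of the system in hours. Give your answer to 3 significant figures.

1810

Series of exponential components: λ_sys = Σ λ_i
λ_sys = 0.000207 + 0.000238 + 0.000108 = 5.5300e-04 /h
MTBF = 1 / λ_sys = 1810 h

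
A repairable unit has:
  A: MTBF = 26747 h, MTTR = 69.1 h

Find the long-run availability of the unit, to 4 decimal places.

0.9974

A(A) = MTBF/(MTBF+MTTR) = 26747/(26747+69.1) = 0.9974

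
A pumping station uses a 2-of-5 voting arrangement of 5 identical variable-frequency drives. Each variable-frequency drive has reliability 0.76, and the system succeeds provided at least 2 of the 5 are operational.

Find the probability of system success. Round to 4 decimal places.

R = Σ_{i=2}^{5} C(5,i) p^i (1−p)^{5−i} with p = 0.76
C(5,2)·0.76^2·0.24^3 = 0.079847
C(5,3)·0.76^3·0.24^2 = 0.252850
C(5,4)·0.76^4·0.24^1 = 0.400346
C(5,5)·0.76^5·0.24^0 = 0.253553
Sum = 0.9866

0.9866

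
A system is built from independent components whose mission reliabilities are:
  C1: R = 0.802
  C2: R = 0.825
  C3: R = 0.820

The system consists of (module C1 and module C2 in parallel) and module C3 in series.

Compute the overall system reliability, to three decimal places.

0.792

Parallel (C1 and C2): 1 − (1 − 0.80200)(1 − 0.82500) = 0.96535
Series ([0.96535] and C3): 0.96535 × 0.82000 = 0.792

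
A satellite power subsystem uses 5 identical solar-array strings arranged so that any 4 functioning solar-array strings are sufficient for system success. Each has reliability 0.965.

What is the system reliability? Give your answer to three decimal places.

R = Σ_{i=4}^{5} C(5,i) p^i (1−p)^{5−i} with p = 0.965
C(5,4)·0.965^4·0.035^1 = 0.15176
C(5,5)·0.965^5·0.035^0 = 0.83683
Sum = 0.989

0.989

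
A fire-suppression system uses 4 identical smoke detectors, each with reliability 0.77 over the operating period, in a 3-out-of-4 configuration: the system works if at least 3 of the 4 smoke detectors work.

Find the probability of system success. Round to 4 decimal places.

0.7715

R = Σ_{i=3}^{4} C(4,i) p^i (1−p)^{4−i} with p = 0.77
C(4,3)·0.77^3·0.23^1 = 0.420010
C(4,4)·0.77^4·0.23^0 = 0.351530
Sum = 0.7715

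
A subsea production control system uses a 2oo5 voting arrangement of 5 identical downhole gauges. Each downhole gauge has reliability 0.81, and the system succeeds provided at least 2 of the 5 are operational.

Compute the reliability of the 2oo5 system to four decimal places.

R = Σ_{i=2}^{5} C(5,i) p^i (1−p)^{5−i} with p = 0.81
C(5,2)·0.81^2·0.19^3 = 0.045002
C(5,3)·0.81^3·0.19^2 = 0.191850
C(5,4)·0.81^4·0.19^1 = 0.408944
C(5,5)·0.81^5·0.19^0 = 0.348678
Sum = 0.9945

0.9945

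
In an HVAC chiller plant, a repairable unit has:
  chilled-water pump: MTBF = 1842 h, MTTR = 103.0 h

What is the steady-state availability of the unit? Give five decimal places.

A(chilled-water pump) = MTBF/(MTBF+MTTR) = 1842/(1842+103.0) = 0.94704

0.94704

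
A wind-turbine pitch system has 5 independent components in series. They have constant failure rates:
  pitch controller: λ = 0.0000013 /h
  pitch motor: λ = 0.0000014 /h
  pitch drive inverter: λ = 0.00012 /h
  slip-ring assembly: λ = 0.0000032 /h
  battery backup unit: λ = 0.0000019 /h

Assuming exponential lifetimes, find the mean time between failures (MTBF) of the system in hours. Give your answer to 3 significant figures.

Series of exponential components: λ_sys = Σ λ_i
λ_sys = 0.0000013 + 0.0000014 + 0.00012 + 0.0000032 + 0.0000019 = 1.2780e-04 /h
MTBF = 1 / λ_sys = 7820 h

7820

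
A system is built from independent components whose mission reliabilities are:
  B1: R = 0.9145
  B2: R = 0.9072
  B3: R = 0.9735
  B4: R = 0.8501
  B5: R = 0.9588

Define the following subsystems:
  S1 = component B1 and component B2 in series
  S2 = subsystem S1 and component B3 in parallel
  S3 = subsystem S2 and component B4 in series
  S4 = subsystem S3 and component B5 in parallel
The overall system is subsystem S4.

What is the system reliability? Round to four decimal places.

Series (B1 and B2): 0.914500 × 0.907200 = 0.829634
Parallel ([0.829634] and B3): 1 − (1 − 0.829634)(1 − 0.973500) = 0.995485
Series ([0.995485] and B4): 0.995485 × 0.850100 = 0.846262
Parallel ([0.846262] and B5): 1 − (1 − 0.846262)(1 − 0.958800) = 0.9937

0.9937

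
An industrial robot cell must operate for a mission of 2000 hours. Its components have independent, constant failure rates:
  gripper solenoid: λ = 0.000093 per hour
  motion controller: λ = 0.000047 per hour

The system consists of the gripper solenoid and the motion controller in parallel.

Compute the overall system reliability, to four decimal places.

0.9848

R(gripper solenoid) = exp(−0.000093 × 2000) = 0.830274
R(motion controller) = exp(−0.000047 × 2000) = 0.910283
Parallel (gripper solenoid and motion controller): 1 − (1 − 0.830274)(1 − 0.910283) = 0.9848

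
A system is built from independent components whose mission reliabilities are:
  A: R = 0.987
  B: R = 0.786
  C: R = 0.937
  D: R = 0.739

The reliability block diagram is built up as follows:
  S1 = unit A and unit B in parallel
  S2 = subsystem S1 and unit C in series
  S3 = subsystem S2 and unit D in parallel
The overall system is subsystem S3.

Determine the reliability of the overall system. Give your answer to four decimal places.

0.9829

Parallel (A and B): 1 − (1 − 0.987000)(1 − 0.786000) = 0.997218
Series ([0.997218] and C): 0.997218 × 0.937000 = 0.934393
Parallel ([0.934393] and D): 1 − (1 − 0.934393)(1 − 0.739000) = 0.9829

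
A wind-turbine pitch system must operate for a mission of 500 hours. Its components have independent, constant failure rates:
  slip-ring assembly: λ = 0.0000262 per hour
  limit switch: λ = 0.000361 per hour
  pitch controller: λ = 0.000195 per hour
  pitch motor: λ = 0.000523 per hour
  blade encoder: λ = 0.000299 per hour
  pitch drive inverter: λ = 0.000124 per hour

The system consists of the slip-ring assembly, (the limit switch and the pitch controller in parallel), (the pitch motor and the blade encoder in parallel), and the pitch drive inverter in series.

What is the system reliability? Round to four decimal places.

0.8842

R(slip-ring assembly) = exp(−0.0000262 × 500) = 0.986985
R(limit switch) = exp(−0.000361 × 500) = 0.834853
R(pitch controller) = exp(−0.000195 × 500) = 0.907102
R(pitch motor) = exp(−0.000523 × 500) = 0.769896
R(blade encoder) = exp(−0.000299 × 500) = 0.861138
R(pitch drive inverter) = exp(−0.000124 × 500) = 0.939883
Parallel (limit switch and pitch controller): 1 − (1 − 0.834853)(1 − 0.907102) = 0.984658
Parallel (pitch motor and blade encoder): 1 − (1 − 0.769896)(1 − 0.861138) = 0.968047
Series (slip-ring assembly, [0.984658], [0.968047], and pitch drive inverter): 0.986985 × 0.984658 × 0.968047 × 0.939883 = 0.8842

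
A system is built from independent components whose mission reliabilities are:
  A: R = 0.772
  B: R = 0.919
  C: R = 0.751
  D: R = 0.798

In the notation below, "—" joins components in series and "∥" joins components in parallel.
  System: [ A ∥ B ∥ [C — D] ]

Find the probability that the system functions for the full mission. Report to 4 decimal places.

Series (C and D): 0.751000 × 0.798000 = 0.599298
Parallel (A, B, and [0.599298]): 1 − (1 − 0.772000)(1 − 0.919000)(1 − 0.599298) = 0.9926

0.9926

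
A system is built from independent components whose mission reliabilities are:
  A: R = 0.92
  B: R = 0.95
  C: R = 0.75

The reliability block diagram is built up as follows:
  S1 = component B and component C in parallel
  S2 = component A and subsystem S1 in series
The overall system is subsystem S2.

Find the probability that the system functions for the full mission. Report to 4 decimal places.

0.9085

Parallel (B and C): 1 − (1 − 0.950000)(1 − 0.750000) = 0.987500
Series (A and [0.987500]): 0.920000 × 0.987500 = 0.9085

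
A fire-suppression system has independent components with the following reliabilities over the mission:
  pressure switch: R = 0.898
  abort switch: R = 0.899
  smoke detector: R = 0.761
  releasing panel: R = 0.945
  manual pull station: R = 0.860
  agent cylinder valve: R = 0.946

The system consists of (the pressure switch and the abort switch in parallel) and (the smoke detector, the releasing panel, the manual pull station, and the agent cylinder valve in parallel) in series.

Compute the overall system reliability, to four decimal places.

0.9896

Parallel (pressure switch and abort switch): 1 − (1 − 0.898000)(1 − 0.899000) = 0.989698
Parallel (smoke detector, releasing panel, manual pull station, and agent cylinder valve): 1 − (1 − 0.761000)(1 − 0.945000)(1 − 0.860000)(1 − 0.946000) = 0.999901
Series ([0.989698] and [0.999901]): 0.989698 × 0.999901 = 0.9896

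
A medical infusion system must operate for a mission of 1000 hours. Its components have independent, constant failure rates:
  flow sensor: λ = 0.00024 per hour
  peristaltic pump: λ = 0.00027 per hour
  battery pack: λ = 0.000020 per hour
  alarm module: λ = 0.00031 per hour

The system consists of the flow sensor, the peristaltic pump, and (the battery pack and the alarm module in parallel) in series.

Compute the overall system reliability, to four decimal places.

R(flow sensor) = exp(−0.00024 × 1000) = 0.786628
R(peristaltic pump) = exp(−0.00027 × 1000) = 0.763379
R(battery pack) = exp(−0.000020 × 1000) = 0.980199
R(alarm module) = exp(−0.00031 × 1000) = 0.733447
Parallel (battery pack and alarm module): 1 − (1 − 0.980199)(1 − 0.733447) = 0.994722
Series (flow sensor, peristaltic pump, and [0.994722]): 0.786628 × 0.763379 × 0.994722 = 0.5973

0.5973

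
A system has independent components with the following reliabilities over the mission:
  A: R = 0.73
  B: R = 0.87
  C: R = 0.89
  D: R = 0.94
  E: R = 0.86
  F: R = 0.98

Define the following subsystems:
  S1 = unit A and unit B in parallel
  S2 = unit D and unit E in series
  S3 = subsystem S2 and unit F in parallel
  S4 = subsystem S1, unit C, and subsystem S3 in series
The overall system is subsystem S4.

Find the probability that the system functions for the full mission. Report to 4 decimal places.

Parallel (A and B): 1 − (1 − 0.730000)(1 − 0.870000) = 0.964900
Series (D and E): 0.940000 × 0.860000 = 0.808400
Parallel ([0.808400] and F): 1 − (1 − 0.808400)(1 − 0.980000) = 0.996168
Series ([0.964900], C, and [0.996168]): 0.964900 × 0.890000 × 0.996168 = 0.8555

0.8555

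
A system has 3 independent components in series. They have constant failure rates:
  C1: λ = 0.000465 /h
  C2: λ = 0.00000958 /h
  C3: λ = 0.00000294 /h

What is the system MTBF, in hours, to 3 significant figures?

2090

Series of exponential components: λ_sys = Σ λ_i
λ_sys = 0.000465 + 0.00000958 + 0.00000294 = 4.7752e-04 /h
MTBF = 1 / λ_sys = 2090 h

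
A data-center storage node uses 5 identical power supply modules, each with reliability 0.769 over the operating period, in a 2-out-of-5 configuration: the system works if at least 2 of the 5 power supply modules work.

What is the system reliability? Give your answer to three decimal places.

0.988

R = Σ_{i=2}^{5} C(5,i) p^i (1−p)^{5−i} with p = 0.769
C(5,2)·0.769^2·0.231^3 = 0.07289
C(5,3)·0.769^3·0.231^2 = 0.24266
C(5,4)·0.769^4·0.231^1 = 0.40391
C(5,5)·0.769^5·0.231^0 = 0.26893
Sum = 0.988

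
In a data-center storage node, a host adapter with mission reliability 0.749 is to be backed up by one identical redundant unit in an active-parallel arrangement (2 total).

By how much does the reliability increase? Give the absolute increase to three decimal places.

R_before = 0.749
R_after = 1 − (1 − 0.749)^2 = 0.937
ΔR = 0.937 − 0.749 = 0.188

0.188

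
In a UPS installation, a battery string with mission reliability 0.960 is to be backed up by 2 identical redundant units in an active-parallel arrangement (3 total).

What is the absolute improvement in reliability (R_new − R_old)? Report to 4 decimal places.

0.0399

R_before = 0.960
R_after = 1 − (1 − 0.960)^3 = 0.9999
ΔR = 0.9999 − 0.960 = 0.0399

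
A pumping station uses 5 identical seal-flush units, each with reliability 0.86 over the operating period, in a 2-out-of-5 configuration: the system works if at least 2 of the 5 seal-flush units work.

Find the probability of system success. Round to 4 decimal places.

R = Σ_{i=2}^{5} C(5,i) p^i (1−p)^{5−i} with p = 0.86
C(5,2)·0.86^2·0.14^3 = 0.020295
C(5,3)·0.86^3·0.14^2 = 0.124667
C(5,4)·0.86^4·0.14^1 = 0.382906
C(5,5)·0.86^5·0.14^0 = 0.470427
Sum = 0.9983

0.9983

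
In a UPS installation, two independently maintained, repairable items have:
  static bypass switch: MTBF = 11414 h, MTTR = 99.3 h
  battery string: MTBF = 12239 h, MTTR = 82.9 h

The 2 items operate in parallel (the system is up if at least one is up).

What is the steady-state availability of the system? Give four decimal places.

A(static bypass switch) = MTBF/(MTBF+MTTR) = 11414/(11414+99.3) = 0.991375
A(battery string) = MTBF/(MTBF+MTTR) = 12239/(12239+82.9) = 0.993272
Parallel availability: 1 − (1 − 0.991375)(1 − 0.993272) = 0.9999

0.9999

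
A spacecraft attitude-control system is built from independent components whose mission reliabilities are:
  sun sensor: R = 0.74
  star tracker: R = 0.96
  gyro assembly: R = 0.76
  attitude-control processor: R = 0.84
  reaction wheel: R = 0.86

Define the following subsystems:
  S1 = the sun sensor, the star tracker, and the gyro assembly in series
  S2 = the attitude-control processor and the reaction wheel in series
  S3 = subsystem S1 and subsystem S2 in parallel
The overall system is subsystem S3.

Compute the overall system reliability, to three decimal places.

0.872

Series (sun sensor, star tracker, and gyro assembly): 0.74000 × 0.96000 × 0.76000 = 0.53990
Series (attitude-control processor and reaction wheel): 0.84000 × 0.86000 = 0.72240
Parallel ([0.53990] and [0.72240]): 1 − (1 − 0.53990)(1 − 0.72240) = 0.872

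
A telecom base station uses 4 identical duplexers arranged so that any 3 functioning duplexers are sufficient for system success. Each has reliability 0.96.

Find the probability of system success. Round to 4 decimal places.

0.9909

R = Σ_{i=3}^{4} C(4,i) p^i (1−p)^{4−i} with p = 0.96
C(4,3)·0.96^3·0.04^1 = 0.141558
C(4,4)·0.96^4·0.04^0 = 0.849347
Sum = 0.9909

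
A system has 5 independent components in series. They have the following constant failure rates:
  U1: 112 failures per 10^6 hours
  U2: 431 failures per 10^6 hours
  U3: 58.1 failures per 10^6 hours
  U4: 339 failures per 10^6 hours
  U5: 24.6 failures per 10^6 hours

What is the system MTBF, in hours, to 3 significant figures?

Series of exponential components: λ_sys = Σ λ_i
λ_sys = 0.000112 + 0.000431 + 0.0000581 + 0.000339 + 0.0000246 = 9.6470e-04 /h
MTBF = 1 / λ_sys = 1040 h

1040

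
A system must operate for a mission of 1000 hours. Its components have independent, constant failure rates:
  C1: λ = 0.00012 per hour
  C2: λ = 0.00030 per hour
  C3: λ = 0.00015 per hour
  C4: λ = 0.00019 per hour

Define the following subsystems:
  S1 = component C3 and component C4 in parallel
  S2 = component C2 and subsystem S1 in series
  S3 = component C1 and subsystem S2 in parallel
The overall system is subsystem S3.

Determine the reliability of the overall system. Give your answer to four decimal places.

0.9687

R(C1) = exp(−0.00012 × 1000) = 0.886920
R(C2) = exp(−0.00030 × 1000) = 0.740818
R(C3) = exp(−0.00015 × 1000) = 0.860708
R(C4) = exp(−0.00019 × 1000) = 0.826959
Parallel (C3 and C4): 1 − (1 − 0.860708)(1 − 0.826959) = 0.975897
Series (C2 and [0.975897]): 0.740818 × 0.975897 = 0.722962
Parallel (C1 and [0.722962]): 1 − (1 − 0.886920)(1 − 0.722962) = 0.9687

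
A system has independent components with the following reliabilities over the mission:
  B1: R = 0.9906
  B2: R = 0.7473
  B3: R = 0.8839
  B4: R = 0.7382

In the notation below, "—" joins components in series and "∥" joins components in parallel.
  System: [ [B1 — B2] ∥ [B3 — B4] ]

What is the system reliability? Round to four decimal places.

Series (B1 and B2): 0.990600 × 0.747300 = 0.740275
Series (B3 and B4): 0.883900 × 0.738200 = 0.652495
Parallel ([0.740275] and [0.652495]): 1 − (1 − 0.740275)(1 − 0.652495) = 0.9097

0.9097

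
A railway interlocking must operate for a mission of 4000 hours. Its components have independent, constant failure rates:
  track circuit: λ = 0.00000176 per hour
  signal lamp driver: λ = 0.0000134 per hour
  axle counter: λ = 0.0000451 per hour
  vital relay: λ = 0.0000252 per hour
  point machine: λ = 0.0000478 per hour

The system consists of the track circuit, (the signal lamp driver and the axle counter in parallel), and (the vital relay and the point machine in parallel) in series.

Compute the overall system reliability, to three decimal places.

0.968

R(track circuit) = exp(−0.00000176 × 4000) = 0.99298
R(signal lamp driver) = exp(−0.0000134 × 4000) = 0.94781
R(axle counter) = exp(−0.0000451 × 4000) = 0.83494
R(vital relay) = exp(−0.0000252 × 4000) = 0.90411
R(point machine) = exp(−0.0000478 × 4000) = 0.82597
Parallel (signal lamp driver and axle counter): 1 − (1 − 0.94781)(1 − 0.83494) = 0.99139
Parallel (vital relay and point machine): 1 − (1 − 0.90411)(1 − 0.82597) = 0.98331
Series (track circuit, [0.99139], and [0.98331]): 0.99298 × 0.99139 × 0.98331 = 0.968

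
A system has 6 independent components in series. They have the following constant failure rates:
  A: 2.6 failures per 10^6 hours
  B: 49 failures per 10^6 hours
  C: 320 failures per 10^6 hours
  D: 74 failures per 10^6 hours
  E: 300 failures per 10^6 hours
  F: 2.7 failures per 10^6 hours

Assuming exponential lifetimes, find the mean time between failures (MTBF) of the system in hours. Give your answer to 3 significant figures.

1340

Series of exponential components: λ_sys = Σ λ_i
λ_sys = 0.0000026 + 0.000049 + 0.00032 + 0.000074 + 0.00030 + 0.0000027 = 7.4830e-04 /h
MTBF = 1 / λ_sys = 1340 h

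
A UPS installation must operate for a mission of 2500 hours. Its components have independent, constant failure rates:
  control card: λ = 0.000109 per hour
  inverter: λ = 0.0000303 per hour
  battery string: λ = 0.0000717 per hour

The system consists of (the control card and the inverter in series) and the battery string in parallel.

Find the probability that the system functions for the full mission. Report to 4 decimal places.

R(control card) = exp(−0.000109 × 2500) = 0.761473
R(inverter) = exp(−0.0000303 × 2500) = 0.927048
R(battery string) = exp(−0.0000717 × 2500) = 0.835897
Series (control card and inverter): 0.761473 × 0.927048 = 0.705922
Parallel ([0.705922] and battery string): 1 − (1 − 0.705922)(1 − 0.835897) = 0.9517

0.9517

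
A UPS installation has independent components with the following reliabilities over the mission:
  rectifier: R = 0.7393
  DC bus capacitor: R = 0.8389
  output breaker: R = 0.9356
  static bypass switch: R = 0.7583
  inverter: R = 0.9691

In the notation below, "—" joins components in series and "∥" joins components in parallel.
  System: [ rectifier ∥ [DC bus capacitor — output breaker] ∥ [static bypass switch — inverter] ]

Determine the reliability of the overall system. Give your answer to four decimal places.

Series (DC bus capacitor and output breaker): 0.838900 × 0.935600 = 0.784875
Series (static bypass switch and inverter): 0.758300 × 0.969100 = 0.734869
Parallel (rectifier, [0.784875], and [0.734869]): 1 − (1 − 0.739300)(1 − 0.784875)(1 − 0.734869) = 0.9851

0.9851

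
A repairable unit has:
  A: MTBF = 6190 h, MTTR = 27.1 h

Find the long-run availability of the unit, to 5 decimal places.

A(A) = MTBF/(MTBF+MTTR) = 6190/(6190+27.1) = 0.99564

0.99564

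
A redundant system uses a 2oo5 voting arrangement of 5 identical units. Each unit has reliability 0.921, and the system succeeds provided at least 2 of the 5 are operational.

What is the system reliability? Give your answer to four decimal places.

0.9998

R = Σ_{i=2}^{5} C(5,i) p^i (1−p)^{5−i} with p = 0.921
C(5,2)·0.921^2·0.079^3 = 0.004182
C(5,3)·0.921^3·0.079^2 = 0.048757
C(5,4)·0.921^4·0.079^1 = 0.284208
C(5,5)·0.921^5·0.079^0 = 0.662671
Sum = 0.9998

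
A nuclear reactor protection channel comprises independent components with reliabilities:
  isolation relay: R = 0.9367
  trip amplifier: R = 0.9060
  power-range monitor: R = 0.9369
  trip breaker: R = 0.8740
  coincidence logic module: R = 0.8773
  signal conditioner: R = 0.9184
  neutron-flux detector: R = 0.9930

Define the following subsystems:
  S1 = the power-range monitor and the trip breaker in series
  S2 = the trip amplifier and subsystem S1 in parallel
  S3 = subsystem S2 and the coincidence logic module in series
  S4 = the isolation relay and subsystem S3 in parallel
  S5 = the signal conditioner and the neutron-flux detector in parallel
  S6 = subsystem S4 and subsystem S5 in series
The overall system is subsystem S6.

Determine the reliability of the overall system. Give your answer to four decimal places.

Series (power-range monitor and trip breaker): 0.936900 × 0.874000 = 0.818851
Parallel (trip amplifier and [0.818851]): 1 − (1 − 0.906000)(1 − 0.818851) = 0.982972
Series ([0.982972] and coincidence logic module): 0.982972 × 0.877300 = 0.862361
Parallel (isolation relay and [0.862361]): 1 − (1 − 0.936700)(1 − 0.862361) = 0.991287
Parallel (signal conditioner and neutron-flux detector): 1 − (1 − 0.918400)(1 − 0.993000) = 0.999429
Series ([0.991287] and [0.999429]): 0.991287 × 0.999429 = 0.9907

0.9907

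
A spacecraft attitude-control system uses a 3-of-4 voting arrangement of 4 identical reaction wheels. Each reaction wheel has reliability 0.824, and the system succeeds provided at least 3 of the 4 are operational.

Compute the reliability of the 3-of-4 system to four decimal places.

0.8549

R = Σ_{i=3}^{4} C(4,i) p^i (1−p)^{4−i} with p = 0.824
C(4,3)·0.824^3·0.176^1 = 0.393871
C(4,4)·0.824^4·0.176^0 = 0.461008
Sum = 0.8549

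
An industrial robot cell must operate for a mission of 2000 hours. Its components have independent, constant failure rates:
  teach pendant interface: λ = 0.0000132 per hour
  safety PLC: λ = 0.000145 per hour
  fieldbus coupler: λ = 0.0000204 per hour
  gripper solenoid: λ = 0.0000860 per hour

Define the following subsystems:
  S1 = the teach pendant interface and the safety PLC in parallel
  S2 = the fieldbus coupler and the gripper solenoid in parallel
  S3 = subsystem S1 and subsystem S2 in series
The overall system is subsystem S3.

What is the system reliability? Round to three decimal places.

R(teach pendant interface) = exp(−0.0000132 × 2000) = 0.97395
R(safety PLC) = exp(−0.000145 × 2000) = 0.74826
R(fieldbus coupler) = exp(−0.0000204 × 2000) = 0.96002
R(gripper solenoid) = exp(−0.0000860 × 2000) = 0.84198
Parallel (teach pendant interface and safety PLC): 1 − (1 − 0.97395)(1 − 0.74826) = 0.99344
Parallel (fieldbus coupler and gripper solenoid): 1 − (1 − 0.96002)(1 − 0.84198) = 0.99368
Series ([0.99344] and [0.99368]): 0.99344 × 0.99368 = 0.987

0.987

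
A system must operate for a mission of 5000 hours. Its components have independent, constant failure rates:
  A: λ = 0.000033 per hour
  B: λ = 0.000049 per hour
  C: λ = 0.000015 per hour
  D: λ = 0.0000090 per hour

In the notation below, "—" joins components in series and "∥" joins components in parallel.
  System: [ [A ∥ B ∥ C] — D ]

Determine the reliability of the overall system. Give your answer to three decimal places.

R(A) = exp(−0.000033 × 5000) = 0.84789
R(B) = exp(−0.000049 × 5000) = 0.78270
R(C) = exp(−0.000015 × 5000) = 0.92774
R(D) = exp(−0.0000090 × 5000) = 0.95600
Parallel (A, B, and C): 1 − (1 − 0.84789)(1 − 0.78270)(1 − 0.92774) = 0.99761
Series ([0.99761] and D): 0.99761 × 0.95600 = 0.954

0.954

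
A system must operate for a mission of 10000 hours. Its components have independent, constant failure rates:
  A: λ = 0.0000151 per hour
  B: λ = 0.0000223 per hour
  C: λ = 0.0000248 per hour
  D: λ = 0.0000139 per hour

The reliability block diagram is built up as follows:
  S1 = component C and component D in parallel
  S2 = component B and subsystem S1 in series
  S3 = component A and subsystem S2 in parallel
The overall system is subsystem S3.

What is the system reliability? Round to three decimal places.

0.969

R(A) = exp(−0.0000151 × 10000) = 0.85985
R(B) = exp(−0.0000223 × 10000) = 0.80011
R(C) = exp(−0.0000248 × 10000) = 0.78036
R(D) = exp(−0.0000139 × 10000) = 0.87023
Parallel (C and D): 1 − (1 − 0.78036)(1 − 0.87023) = 0.97150
Series (B and [0.97150]): 0.80011 × 0.97150 = 0.77731
Parallel (A and [0.77731]): 1 − (1 − 0.85985)(1 − 0.77731) = 0.969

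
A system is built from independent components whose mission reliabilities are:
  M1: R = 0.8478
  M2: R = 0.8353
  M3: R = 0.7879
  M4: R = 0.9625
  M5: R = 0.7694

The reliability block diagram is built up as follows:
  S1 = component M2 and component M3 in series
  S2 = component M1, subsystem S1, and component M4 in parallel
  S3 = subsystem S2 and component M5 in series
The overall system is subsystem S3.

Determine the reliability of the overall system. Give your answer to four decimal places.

Series (M2 and M3): 0.835300 × 0.787900 = 0.658133
Parallel (M1, [0.658133], and M4): 1 − (1 − 0.847800)(1 − 0.658133)(1 − 0.962500) = 0.998049
Series ([0.998049] and M5): 0.998049 × 0.769400 = 0.7679

0.7679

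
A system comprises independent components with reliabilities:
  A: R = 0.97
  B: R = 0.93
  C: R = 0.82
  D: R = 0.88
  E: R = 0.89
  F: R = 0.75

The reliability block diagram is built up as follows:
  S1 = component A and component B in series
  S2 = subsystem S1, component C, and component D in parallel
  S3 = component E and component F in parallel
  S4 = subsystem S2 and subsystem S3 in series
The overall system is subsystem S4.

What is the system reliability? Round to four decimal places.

Series (A and B): 0.970000 × 0.930000 = 0.902100
Parallel ([0.902100], C, and D): 1 − (1 − 0.902100)(1 − 0.820000)(1 − 0.880000) = 0.997885
Parallel (E and F): 1 − (1 − 0.890000)(1 − 0.750000) = 0.972500
Series ([0.997885] and [0.972500]): 0.997885 × 0.972500 = 0.9704

0.9704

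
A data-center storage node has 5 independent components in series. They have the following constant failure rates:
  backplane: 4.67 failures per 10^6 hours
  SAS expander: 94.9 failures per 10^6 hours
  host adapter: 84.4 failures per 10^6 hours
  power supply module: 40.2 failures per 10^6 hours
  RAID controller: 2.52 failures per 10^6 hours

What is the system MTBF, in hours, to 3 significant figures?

4410

Series of exponential components: λ_sys = Σ λ_i
λ_sys = 0.00000467 + 0.0000949 + 0.0000844 + 0.0000402 + 0.00000252 = 2.2669e-04 /h
MTBF = 1 / λ_sys = 4410 h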